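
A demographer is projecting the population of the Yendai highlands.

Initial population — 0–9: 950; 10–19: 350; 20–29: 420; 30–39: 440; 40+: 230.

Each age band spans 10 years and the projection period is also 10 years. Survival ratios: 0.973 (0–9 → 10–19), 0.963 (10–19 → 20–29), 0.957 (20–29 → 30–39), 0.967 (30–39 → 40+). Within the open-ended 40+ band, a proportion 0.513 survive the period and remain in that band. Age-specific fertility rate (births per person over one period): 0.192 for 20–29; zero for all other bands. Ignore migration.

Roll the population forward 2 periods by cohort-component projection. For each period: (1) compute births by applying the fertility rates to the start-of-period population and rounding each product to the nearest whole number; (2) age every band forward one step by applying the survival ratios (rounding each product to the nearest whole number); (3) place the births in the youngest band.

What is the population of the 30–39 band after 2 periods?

— Period 1 —
Births: 420 × 0.192 = 81
10–19: 950 × 0.973 = 924
20–29: 350 × 0.963 = 337
30–39: 420 × 0.957 = 402
40+: 440 × 0.967 + 230 × 0.513 = 425 + 118 = 543
Population now: 0–9=81, 10–19=924, 20–29=337, 30–39=402, 40+=543
— Period 2 —
Births: 337 × 0.192 = 65
10–19: 81 × 0.973 = 79
20–29: 924 × 0.963 = 890
30–39: 337 × 0.957 = 323
40+: 402 × 0.967 + 543 × 0.513 = 389 + 279 = 668
Population now: 0–9=65, 10–19=79, 20–29=890, 30–39=323, 40+=668

323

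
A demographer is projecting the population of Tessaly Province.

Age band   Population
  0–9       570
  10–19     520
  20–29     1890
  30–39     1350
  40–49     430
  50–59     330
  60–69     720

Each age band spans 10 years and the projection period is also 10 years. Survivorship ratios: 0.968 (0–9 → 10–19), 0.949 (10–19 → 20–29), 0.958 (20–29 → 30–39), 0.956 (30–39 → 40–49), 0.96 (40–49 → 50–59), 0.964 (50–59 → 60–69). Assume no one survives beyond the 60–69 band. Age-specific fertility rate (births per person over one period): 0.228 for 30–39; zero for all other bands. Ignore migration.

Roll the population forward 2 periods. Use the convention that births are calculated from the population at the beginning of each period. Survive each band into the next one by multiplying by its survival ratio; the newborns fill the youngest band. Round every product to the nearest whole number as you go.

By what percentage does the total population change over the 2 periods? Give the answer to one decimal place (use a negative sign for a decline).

-12.7

— Period 1 —
Births: 1350 × 0.228 = 308
10–19: 570 × 0.968 = 552
20–29: 520 × 0.949 = 493
30–39: 1890 × 0.958 = 1811
40–49: 1350 × 0.956 = 1291
50–59: 430 × 0.96 = 413
60–69: 330 × 0.964 = 318
Giving 308 / 552 / 493 / 1811 / 1291 / 413 / 318.
— Period 2 —
Births: 1811 × 0.228 = 413
10–19: 308 × 0.968 = 298
20–29: 552 × 0.949 = 524
30–39: 493 × 0.958 = 472
40–49: 1811 × 0.956 = 1731
50–59: 1291 × 0.96 = 1239
60–69: 413 × 0.964 = 398
Giving 413 / 298 / 524 / 472 / 1731 / 1239 / 398.
Total: 5810 → 5075; change = -735; percentage change = -12.7%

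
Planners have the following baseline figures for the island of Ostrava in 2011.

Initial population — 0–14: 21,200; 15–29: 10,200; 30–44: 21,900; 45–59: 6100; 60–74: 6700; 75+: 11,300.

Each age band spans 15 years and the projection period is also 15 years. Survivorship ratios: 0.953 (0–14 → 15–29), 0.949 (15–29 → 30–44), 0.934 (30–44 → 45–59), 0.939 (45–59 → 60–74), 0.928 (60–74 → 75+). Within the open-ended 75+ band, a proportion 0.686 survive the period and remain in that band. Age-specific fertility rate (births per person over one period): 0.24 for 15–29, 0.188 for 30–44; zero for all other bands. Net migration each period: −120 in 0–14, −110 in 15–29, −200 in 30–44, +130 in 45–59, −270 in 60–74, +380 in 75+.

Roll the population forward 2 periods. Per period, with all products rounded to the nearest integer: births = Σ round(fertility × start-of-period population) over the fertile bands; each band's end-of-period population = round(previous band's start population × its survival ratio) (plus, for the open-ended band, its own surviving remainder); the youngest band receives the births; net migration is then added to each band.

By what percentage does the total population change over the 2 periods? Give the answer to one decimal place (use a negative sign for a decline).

-3.5

Numbering the bands 1..6 from youngest to oldest:
Period 1.
Births: 10200 × 0.24 = 2448  |  21900 × 0.188 = 4117 → total 6565
Band 2: 21200 × 0.953 = 20204
Band 3: 10200 × 0.949 = 9680
Band 4: 21900 × 0.934 = 20455
Band 5: 6100 × 0.939 = 5728
Band 6: 6700 × 0.928 + 11300 × 0.686 = 6218 + 7752 = 13970
Net migration: Band 1 − 120 → 6445; Band 2 − 110 → 20094; Band 3 − 200 → 9480; Band 4 + 130 → 20585; Band 5 − 270 → 5458; Band 6 + 380 → 14350
Population now: 0–14=6445, 15–29=20094, 30–44=9480, 45–59=20585, 60–74=5458, 75+=14350
Period 2.
Births: 20094 × 0.24 = 4823  |  9480 × 0.188 = 1782 → total 6605
Band 2: 6445 × 0.953 = 6142
Band 3: 20094 × 0.949 = 19069
Band 4: 9480 × 0.934 = 8854
Band 5: 20585 × 0.939 = 19329
Band 6: 5458 × 0.928 + 14350 × 0.686 = 5065 + 9844 = 14909
Net migration: Band 1 − 120 → 6485; Band 2 − 110 → 6032; Band 3 − 200 → 18869; Band 4 + 130 → 8984; Band 5 − 270 → 19059; Band 6 + 380 → 15289
Population now: 0–14=6485, 15–29=6032, 30–44=18869, 45–59=8984, 60–74=19059, 75+=15289
Total: 77400 → 74718; change = -2682; percentage change = -3.5%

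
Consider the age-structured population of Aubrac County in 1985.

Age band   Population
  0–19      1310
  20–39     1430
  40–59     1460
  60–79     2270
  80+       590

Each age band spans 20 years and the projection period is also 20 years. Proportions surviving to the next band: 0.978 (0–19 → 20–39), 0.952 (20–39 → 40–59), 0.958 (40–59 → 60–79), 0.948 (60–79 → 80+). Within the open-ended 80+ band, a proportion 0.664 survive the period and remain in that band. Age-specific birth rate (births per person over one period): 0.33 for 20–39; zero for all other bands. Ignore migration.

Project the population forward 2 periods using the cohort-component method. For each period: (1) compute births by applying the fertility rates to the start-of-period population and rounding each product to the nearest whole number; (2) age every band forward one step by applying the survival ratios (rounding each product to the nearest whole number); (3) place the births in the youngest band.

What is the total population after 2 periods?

6424

Numbering the bands 1..5 from youngest to oldest:
After projecting period 1:
Births: 1430 × 0.33 = 472
Band 2: 1310 × 0.978 = 1281
Band 3: 1430 × 0.952 = 1361
Band 4: 1460 × 0.958 = 1399
Band 5: 2270 × 0.948 + 590 × 0.664 = 2152 + 392 = 2544
End of period: [472, 1281, 1361, 1399, 2544]
After projecting period 2:
Births: 1281 × 0.33 = 423
Band 2: 472 × 0.978 = 462
Band 3: 1281 × 0.952 = 1220
Band 4: 1361 × 0.958 = 1304
Band 5: 1399 × 0.948 + 2544 × 0.664 = 1326 + 1689 = 3015
End of period: [423, 462, 1220, 1304, 3015]
Total after period 2: 423 + 462 + 1220 + 1304 + 3015 = 6424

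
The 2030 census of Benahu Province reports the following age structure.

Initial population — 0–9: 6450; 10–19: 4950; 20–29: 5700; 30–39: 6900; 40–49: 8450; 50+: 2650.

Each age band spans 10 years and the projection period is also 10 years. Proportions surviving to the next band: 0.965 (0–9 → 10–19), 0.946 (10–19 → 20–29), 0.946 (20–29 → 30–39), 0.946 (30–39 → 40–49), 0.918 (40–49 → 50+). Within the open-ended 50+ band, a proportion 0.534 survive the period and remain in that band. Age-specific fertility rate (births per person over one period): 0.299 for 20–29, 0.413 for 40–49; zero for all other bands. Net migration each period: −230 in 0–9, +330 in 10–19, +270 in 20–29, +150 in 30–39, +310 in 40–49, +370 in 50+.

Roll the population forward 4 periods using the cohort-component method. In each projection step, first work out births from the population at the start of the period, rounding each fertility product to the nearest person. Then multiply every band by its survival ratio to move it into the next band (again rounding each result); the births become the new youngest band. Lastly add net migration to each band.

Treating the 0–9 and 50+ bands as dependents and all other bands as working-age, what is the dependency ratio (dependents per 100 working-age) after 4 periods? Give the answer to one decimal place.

— Period 1 —
Births: 5700 × 0.299 = 1704  |  8450 × 0.413 = 3490 → 5194
10–19: 6450 × 0.965 = 6224
20–29: 4950 × 0.946 = 4683
30–39: 5700 × 0.946 = 5392
40–49: 6900 × 0.946 = 6527
50+: 8450 × 0.918 + 2650 × 0.534 = 7757 + 1415 = 9172
Net migration: 0–9 − 230 → 4964; 10–19 + 330 → 6554; 20–29 + 270 → 4953; 30–39 + 150 → 5542; 40–49 + 310 → 6837; 50+ + 370 → 9542
End of period: [4964, 6554, 4953, 5542, 6837, 9542]
— Period 2 —
Births: 4953 × 0.299 = 1481  |  6837 × 0.413 = 2824 → 4305
10–19: 4964 × 0.965 = 4790
20–29: 6554 × 0.946 = 6200
30–39: 4953 × 0.946 = 4686
40–49: 5542 × 0.946 = 5243
50+: 6837 × 0.918 + 9542 × 0.534 = 6276 + 5095 = 11371
Net migration: 0–9 − 230 → 4075; 10–19 + 330 → 5120; 20–29 + 270 → 6470; 30–39 + 150 → 4836; 40–49 + 310 → 5553; 50+ + 370 → 11741
End of period: [4075, 5120, 6470, 4836, 5553, 11741]
— Period 3 —
Births: 6470 × 0.299 = 1935  |  5553 × 0.413 = 2293 → 4228
10–19: 4075 × 0.965 = 3932
20–29: 5120 × 0.946 = 4844
30–39: 6470 × 0.946 = 6121
40–49: 4836 × 0.946 = 4575
50+: 5553 × 0.918 + 11741 × 0.534 = 5098 + 6270 = 11368
Net migration: 0–9 − 230 → 3998; 10–19 + 330 → 4262; 20–29 + 270 → 5114; 30–39 + 150 → 6271; 40–49 + 310 → 4885; 50+ + 370 → 11738
End of period: [3998, 4262, 5114, 6271, 4885, 11738]
— Period 4 —
Births: 5114 × 0.299 = 1529  |  4885 × 0.413 = 2018 → 3547
10–19: 3998 × 0.965 = 3858
20–29: 4262 × 0.946 = 4032
30–39: 5114 × 0.946 = 4838
40–49: 6271 × 0.946 = 5932
50+: 4885 × 0.918 + 11738 × 0.534 = 4484 + 6268 = 10752
Net migration: 0–9 − 230 → 3317; 10–19 + 330 → 4188; 20–29 + 270 → 4302; 30–39 + 150 → 4988; 40–49 + 310 → 6242; 50+ + 370 → 11122
End of period: [3317, 4188, 4302, 4988, 6242, 11122]
Dependents (band 0–9 + band 50+) = 3317 + 11122 = 14439; working-age = 19720; ratio = 14439/19720 × 100 = 73.2

73.2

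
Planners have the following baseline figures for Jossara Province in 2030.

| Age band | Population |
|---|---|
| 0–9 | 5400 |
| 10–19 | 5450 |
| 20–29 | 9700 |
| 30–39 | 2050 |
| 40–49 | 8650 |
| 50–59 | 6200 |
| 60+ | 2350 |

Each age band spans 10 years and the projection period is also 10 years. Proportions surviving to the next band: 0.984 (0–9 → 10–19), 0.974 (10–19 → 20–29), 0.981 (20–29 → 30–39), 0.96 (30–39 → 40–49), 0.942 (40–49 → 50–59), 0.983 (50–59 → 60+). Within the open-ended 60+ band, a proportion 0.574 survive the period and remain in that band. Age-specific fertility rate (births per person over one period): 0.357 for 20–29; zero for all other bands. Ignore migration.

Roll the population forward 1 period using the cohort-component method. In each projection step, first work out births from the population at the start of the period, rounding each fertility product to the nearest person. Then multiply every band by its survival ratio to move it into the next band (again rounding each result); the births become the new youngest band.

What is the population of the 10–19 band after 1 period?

Numbering the groups 1..7 from youngest to oldest:
After projecting period 1:
Births: 9700 × 0.357 = 3463
Group 2: 5400 × 0.984 = 5314
Group 3: 5450 × 0.974 = 5308
Group 4: 9700 × 0.981 = 9516
Group 5: 2050 × 0.96 = 1968
Group 6: 8650 × 0.942 = 8148
Group 7: 6200 × 0.983 + 2350 × 0.574 = 6095 + 1349 = 7444
→ [3463, 5314, 5308, 9516, 1968, 8148, 7444]

5314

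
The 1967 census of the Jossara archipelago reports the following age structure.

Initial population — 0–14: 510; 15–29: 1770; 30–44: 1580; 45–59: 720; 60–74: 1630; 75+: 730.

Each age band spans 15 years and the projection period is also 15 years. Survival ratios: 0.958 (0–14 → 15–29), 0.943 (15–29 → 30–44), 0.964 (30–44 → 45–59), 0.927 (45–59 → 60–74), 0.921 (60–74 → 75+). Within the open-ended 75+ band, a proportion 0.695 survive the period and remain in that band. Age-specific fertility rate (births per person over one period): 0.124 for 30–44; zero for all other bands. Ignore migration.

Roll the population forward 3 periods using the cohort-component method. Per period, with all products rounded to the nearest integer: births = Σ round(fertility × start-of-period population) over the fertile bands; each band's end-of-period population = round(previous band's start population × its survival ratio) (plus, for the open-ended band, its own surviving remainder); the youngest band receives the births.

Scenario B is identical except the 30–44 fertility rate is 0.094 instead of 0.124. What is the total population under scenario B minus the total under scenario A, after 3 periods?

-104

Let band 1 be 0–14 through band 6 = 75+.
After projecting period 1:
Births: 1580 × 0.124 = 196
Band 2: 510 × 0.958 = 489
Band 3: 1770 × 0.943 = 1669
Band 4: 1580 × 0.964 = 1523
Band 5: 720 × 0.927 = 667
Band 6: 1630 × 0.921 + 730 × 0.695 = 1501 + 507 = 2008
Population now: 0–14=196, 15–29=489, 30–44=1669, 45–59=1523, 60–74=667, 75+=2008
After projecting period 2:
Births: 1669 × 0.124 = 207
Band 2: 196 × 0.958 = 188
Band 3: 489 × 0.943 = 461
Band 4: 1669 × 0.964 = 1609
Band 5: 1523 × 0.927 = 1412
Band 6: 667 × 0.921 + 2008 × 0.695 = 614 + 1396 = 2010
Population now: 0–14=207, 15–29=188, 30–44=461, 45–59=1609, 60–74=1412, 75+=2010
After projecting period 3:
Births: 461 × 0.124 = 57
Band 2: 207 × 0.958 = 198
Band 3: 188 × 0.943 = 177
Band 4: 461 × 0.964 = 444
Band 5: 1609 × 0.927 = 1492
Band 6: 1412 × 0.921 + 2010 × 0.695 = 1300 + 1397 = 2697
Population now: 0–14=57, 15–29=198, 30–44=177, 45–59=444, 60–74=1492, 75+=2697
Scenario A total after 3 periods: 5065
Scenario B projection —
After projecting period 1:
Births: 1580 × 0.094 = 149
Band 2: 510 × 0.958 = 489
Band 3: 1770 × 0.943 = 1669
Band 4: 1580 × 0.964 = 1523
Band 5: 720 × 0.927 = 667
Band 6: 1630 × 0.921 + 730 × 0.695 = 1501 + 507 = 2008
Population now: 0–14=149, 15–29=489, 30–44=1669, 45–59=1523, 60–74=667, 75+=2008
After projecting period 2:
Births: 1669 × 0.094 = 157
Band 2: 149 × 0.958 = 143
Band 3: 489 × 0.943 = 461
Band 4: 1669 × 0.964 = 1609
Band 5: 1523 × 0.927 = 1412
Band 6: 667 × 0.921 + 2008 × 0.695 = 614 + 1396 = 2010
Population now: 0–14=157, 15–29=143, 30–44=461, 45–59=1609, 60–74=1412, 75+=2010
After projecting period 3:
Births: 461 × 0.094 = 43
Band 2: 157 × 0.958 = 150
Band 3: 143 × 0.943 = 135
Band 4: 461 × 0.964 = 444
Band 5: 1609 × 0.927 = 1492
Band 6: 1412 × 0.921 + 2010 × 0.695 = 1300 + 1397 = 2697
Population now: 0–14=43, 15–29=150, 30–44=135, 45–59=444, 60–74=1492, 75+=2697
Scenario B total after 3 periods: 4961
Difference B − A = 4961 − 5065 = -104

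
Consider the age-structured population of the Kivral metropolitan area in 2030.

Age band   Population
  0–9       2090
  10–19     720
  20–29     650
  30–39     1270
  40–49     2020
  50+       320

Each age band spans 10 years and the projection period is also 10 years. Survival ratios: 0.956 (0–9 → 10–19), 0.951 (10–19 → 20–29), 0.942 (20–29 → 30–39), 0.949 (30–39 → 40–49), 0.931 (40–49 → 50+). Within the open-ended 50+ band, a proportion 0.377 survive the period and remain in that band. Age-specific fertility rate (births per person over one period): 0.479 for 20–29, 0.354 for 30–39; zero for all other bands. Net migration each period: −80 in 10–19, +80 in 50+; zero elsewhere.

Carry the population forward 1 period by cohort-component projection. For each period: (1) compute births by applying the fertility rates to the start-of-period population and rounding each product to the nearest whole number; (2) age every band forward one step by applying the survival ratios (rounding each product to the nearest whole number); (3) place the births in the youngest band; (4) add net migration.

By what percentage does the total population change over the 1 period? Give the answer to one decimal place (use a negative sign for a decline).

[period 1]
Births: 650 * 0.479 = 311, 1270 * 0.354 = 450 — total 761
10–19: 2090 * 0.956 = 1998
20–29: 720 * 0.951 = 685
30–39: 650 * 0.942 = 612
40–49: 1270 * 0.949 = 1205
50+: 2020 * 0.931 + 320 * 0.377 = 1881 + 121 = 2002
Net migration: 10–19 − 80 → 1918; 50+ + 80 → 2082
End of period: [761, 1918, 685, 612, 1205, 2082]
Total: 7070 → 7263; change = 193; percentage change = 2.7%

2.7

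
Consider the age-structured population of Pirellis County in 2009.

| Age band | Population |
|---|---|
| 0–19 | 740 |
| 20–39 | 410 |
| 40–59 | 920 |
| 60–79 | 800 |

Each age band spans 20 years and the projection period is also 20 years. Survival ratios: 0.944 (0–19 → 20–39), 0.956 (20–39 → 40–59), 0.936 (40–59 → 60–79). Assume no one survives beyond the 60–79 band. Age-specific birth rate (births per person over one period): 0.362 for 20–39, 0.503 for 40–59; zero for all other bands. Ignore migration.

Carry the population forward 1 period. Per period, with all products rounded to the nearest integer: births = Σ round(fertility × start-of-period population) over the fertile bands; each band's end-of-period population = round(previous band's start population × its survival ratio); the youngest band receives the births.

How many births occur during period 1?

Period 1:
Births: 410 × 0.362 = 148 ; 920 × 0.503 = 463 → total 611
20–39: 740 × 0.944 = 699
40–59: 410 × 0.956 = 392
60–79: 920 × 0.936 = 861
End of period: [611, 699, 392, 861]

611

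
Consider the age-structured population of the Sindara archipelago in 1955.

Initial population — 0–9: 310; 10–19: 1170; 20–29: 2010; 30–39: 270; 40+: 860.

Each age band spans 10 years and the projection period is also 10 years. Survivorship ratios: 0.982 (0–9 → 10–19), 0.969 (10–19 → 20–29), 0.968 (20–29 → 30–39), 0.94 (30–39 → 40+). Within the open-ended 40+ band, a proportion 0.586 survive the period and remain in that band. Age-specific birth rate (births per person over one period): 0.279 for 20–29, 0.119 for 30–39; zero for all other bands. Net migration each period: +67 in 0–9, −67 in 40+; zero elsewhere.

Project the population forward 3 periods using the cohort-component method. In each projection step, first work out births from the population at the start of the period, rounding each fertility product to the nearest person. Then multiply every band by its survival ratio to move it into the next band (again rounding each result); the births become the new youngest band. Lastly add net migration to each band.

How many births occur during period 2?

[period 1]
Births: 2010 * 0.279 = 561, 270 * 0.119 = 32 → total 593
10–19: 310 * 0.982 = 304
20–29: 1170 * 0.969 = 1134
30–39: 2010 * 0.968 = 1946
40+: 270 * 0.94 + 860 * 0.586 = 254 + 504 = 758
Net migration: 0–9 + 67 → 660; 40+ − 67 → 691
→ [660, 304, 1134, 1946, 691]
[period 2]
Births: 1134 * 0.279 = 316, 1946 * 0.119 = 232 → total 548
10–19: 660 * 0.982 = 648
20–29: 304 * 0.969 = 295
30–39: 1134 * 0.968 = 1098
40+: 1946 * 0.94 + 691 * 0.586 = 1829 + 405 = 2234
Net migration: 0–9 + 67 → 615; 40+ − 67 → 2167
→ [615, 648, 295, 1098, 2167]

548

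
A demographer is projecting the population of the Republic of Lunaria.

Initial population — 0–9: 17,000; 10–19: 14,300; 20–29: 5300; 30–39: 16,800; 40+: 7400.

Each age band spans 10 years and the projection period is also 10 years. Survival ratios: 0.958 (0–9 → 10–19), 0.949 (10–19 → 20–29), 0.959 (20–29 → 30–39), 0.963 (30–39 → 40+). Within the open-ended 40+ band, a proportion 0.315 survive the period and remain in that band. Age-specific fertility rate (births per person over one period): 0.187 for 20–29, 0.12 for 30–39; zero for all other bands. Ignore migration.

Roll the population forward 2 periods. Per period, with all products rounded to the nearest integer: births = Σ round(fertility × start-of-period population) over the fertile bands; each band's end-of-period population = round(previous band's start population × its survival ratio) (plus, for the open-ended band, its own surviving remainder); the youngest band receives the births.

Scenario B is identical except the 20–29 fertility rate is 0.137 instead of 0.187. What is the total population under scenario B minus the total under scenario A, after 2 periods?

Period 1:
Births: 5300 * 0.187 = 991, 16800 * 0.12 = 2016 → total 3007
10–19: 17000 * 0.958 = 16286
20–29: 14300 * 0.949 = 13571
30–39: 5300 * 0.959 = 5083
40+: 16800 * 0.963 + 7400 * 0.315 = 16178 + 2331 = 18509
→ [3007, 16286, 13571, 5083, 18509]
Period 2:
Births: 13571 * 0.187 = 2538, 5083 * 0.12 = 610 → total 3148
10–19: 3007 * 0.958 = 2881
20–29: 16286 * 0.949 = 15455
30–39: 13571 * 0.959 = 13015
40+: 5083 * 0.963 + 18509 * 0.315 = 4895 + 5830 = 10725
→ [3148, 2881, 15455, 13015, 10725]
Scenario A total after 2 periods: 45224
Scenario B projection —
Period 1:
Births: 5300 * 0.137 = 726, 16800 * 0.12 = 2016 → total 2742
10–19: 17000 * 0.958 = 16286
20–29: 14300 * 0.949 = 13571
30–39: 5300 * 0.959 = 5083
40+: 16800 * 0.963 + 7400 * 0.315 = 16178 + 2331 = 18509
→ [2742, 16286, 13571, 5083, 18509]
Period 2:
Births: 13571 * 0.137 = 1859, 5083 * 0.12 = 610 → total 2469
10–19: 2742 * 0.958 = 2627
20–29: 16286 * 0.949 = 15455
30–39: 13571 * 0.959 = 13015
40+: 5083 * 0.963 + 18509 * 0.315 = 4895 + 5830 = 10725
→ [2469, 2627, 15455, 13015, 10725]
Scenario B total after 2 periods: 44291
Difference B − A = 44291 − 45224 = -933

-933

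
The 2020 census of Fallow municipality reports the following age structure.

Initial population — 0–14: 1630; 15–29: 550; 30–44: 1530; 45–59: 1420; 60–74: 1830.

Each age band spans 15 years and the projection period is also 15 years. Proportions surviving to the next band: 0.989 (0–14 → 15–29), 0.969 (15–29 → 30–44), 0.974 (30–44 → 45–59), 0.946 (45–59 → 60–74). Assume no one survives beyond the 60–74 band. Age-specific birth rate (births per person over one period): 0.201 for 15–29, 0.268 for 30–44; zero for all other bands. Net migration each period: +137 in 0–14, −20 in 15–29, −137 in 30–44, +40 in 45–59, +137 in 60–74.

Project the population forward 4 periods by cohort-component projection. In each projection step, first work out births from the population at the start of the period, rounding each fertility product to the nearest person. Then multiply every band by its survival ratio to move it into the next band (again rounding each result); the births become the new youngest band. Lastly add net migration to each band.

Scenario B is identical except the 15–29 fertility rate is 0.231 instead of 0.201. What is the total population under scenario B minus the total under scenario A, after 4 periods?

Call the groups 1 to 5, youngest first.
— Period 1 —
Births: 550 × 0.201 = 111, 1530 × 0.268 = 410 ⇒ total 521
Group 2: 1630 × 0.989 = 1612
Group 3: 550 × 0.969 = 533
Group 4: 1530 × 0.974 = 1490
Group 5: 1420 × 0.946 = 1343
Net migration: Group 1 + 137 → 658; Group 2 − 20 → 1592; Group 3 − 137 → 396; Group 4 + 40 → 1530; Group 5 + 137 → 1480
End of period: [658, 1592, 396, 1530, 1480]
— Period 2 —
Births: 1592 × 0.201 = 320, 396 × 0.268 = 106 ⇒ total 426
Group 2: 658 × 0.989 = 651
Group 3: 1592 × 0.969 = 1543
Group 4: 396 × 0.974 = 386
Group 5: 1530 × 0.946 = 1447
Net migration: Group 1 + 137 → 563; Group 2 − 20 → 631; Group 3 − 137 → 1406; Group 4 + 40 → 426; Group 5 + 137 → 1584
End of period: [563, 631, 1406, 426, 1584]
— Period 3 —
Births: 631 × 0.201 = 127, 1406 × 0.268 = 377 ⇒ total 504
Group 2: 563 × 0.989 = 557
Group 3: 631 × 0.969 = 611
Group 4: 1406 × 0.974 = 1369
Group 5: 426 × 0.946 = 403
Net migration: Group 1 + 137 → 641; Group 2 − 20 → 537; Group 3 − 137 → 474; Group 4 + 40 → 1409; Group 5 + 137 → 540
End of period: [641, 537, 474, 1409, 540]
— Period 4 —
Births: 537 × 0.201 = 108, 474 × 0.268 = 127 ⇒ total 235
Group 2: 641 × 0.989 = 634
Group 3: 537 × 0.969 = 520
Group 4: 474 × 0.974 = 462
Group 5: 1409 × 0.946 = 1333
Net migration: Group 1 + 137 → 372; Group 2 − 20 → 614; Group 3 − 137 → 383; Group 4 + 40 → 502; Group 5 + 137 → 1470
End of period: [372, 614, 383, 502, 1470]
Scenario A total after 4 periods: 3341
Scenario B projection —
— Period 1 —
Births: 550 × 0.231 = 127, 1530 × 0.268 = 410 ⇒ total 537
Group 2: 1630 × 0.989 = 1612
Group 3: 550 × 0.969 = 533
Group 4: 1530 × 0.974 = 1490
Group 5: 1420 × 0.946 = 1343
Net migration: Group 1 + 137 → 674; Group 2 − 20 → 1592; Group 3 − 137 → 396; Group 4 + 40 → 1530; Group 5 + 137 → 1480
End of period: [674, 1592, 396, 1530, 1480]
— Period 2 —
Births: 1592 × 0.231 = 368, 396 × 0.268 = 106 ⇒ total 474
Group 2: 674 × 0.989 = 667
Group 3: 1592 × 0.969 = 1543
Group 4: 396 × 0.974 = 386
Group 5: 1530 × 0.946 = 1447
Net migration: Group 1 + 137 → 611; Group 2 − 20 → 647; Group 3 − 137 → 1406; Group 4 + 40 → 426; Group 5 + 137 → 1584
End of period: [611, 647, 1406, 426, 1584]
— Period 3 —
Births: 647 × 0.231 = 149, 1406 × 0.268 = 377 ⇒ total 526
Group 2: 611 × 0.989 = 604
Group 3: 647 × 0.969 = 627
Group 4: 1406 × 0.974 = 1369
Group 5: 426 × 0.946 = 403
Net migration: Group 1 + 137 → 663; Group 2 − 20 → 584; Group 3 − 137 → 490; Group 4 + 40 → 1409; Group 5 + 137 → 540
End of period: [663, 584, 490, 1409, 540]
— Period 4 —
Births: 584 × 0.231 = 135, 490 × 0.268 = 131 ⇒ total 266
Group 2: 663 × 0.989 = 656
Group 3: 584 × 0.969 = 566
Group 4: 490 × 0.974 = 477
Group 5: 1409 × 0.946 = 1333
Net migration: Group 1 + 137 → 403; Group 2 − 20 → 636; Group 3 − 137 → 429; Group 4 + 40 → 517; Group 5 + 137 → 1470
End of period: [403, 636, 429, 517, 1470]
Scenario B total after 4 periods: 3455
Difference B − A = 3455 − 3341 = 114

114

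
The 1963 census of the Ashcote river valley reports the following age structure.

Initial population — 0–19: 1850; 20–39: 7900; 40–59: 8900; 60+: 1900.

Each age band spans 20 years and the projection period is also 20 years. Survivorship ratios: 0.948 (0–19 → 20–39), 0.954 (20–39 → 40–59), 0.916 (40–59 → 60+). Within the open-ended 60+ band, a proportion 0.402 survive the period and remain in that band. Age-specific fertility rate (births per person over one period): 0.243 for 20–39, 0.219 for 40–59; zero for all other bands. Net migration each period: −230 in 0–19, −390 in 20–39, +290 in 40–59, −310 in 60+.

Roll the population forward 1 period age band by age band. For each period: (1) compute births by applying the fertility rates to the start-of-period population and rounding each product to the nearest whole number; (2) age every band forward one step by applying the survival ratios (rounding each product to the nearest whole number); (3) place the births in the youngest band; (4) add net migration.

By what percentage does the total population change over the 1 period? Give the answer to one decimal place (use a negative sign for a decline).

4.3

Period 1:
Births: 7900 × 0.243 = 1920, 8900 × 0.219 = 1949 → total 3869
20–39: 1850 × 0.948 = 1754
40–59: 7900 × 0.954 = 7537
60+: 8900 × 0.916 + 1900 × 0.402 = 8152 + 764 = 8916
Net migration: 0–19 − 230 → 3639; 20–39 − 390 → 1364; 40–59 + 290 → 7827; 60+ − 310 → 8606
→ [3639, 1364, 7827, 8606]
Total: 20550 → 21436; change = 886; percentage change = 4.3%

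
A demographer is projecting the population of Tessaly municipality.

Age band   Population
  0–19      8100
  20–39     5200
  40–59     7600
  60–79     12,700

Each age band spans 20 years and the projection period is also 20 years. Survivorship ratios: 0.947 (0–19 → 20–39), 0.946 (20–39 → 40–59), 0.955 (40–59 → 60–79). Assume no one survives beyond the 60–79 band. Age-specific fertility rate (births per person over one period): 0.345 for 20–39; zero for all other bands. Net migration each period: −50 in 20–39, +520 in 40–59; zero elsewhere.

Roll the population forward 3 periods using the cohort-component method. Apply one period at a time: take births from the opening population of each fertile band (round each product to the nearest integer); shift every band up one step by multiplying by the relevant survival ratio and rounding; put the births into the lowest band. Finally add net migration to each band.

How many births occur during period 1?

1794

(Groups numbered youngest = 1 to oldest = 4.)
[period 1]
Births: 5200 × 0.345 = 1794
Group 2: 8100 × 0.947 = 7671
Group 3: 5200 × 0.946 = 4919
Group 4: 7600 × 0.955 = 7258
Net migration: Group 2 − 50 → 7621; Group 3 + 520 → 5439
End of period: [1794, 7621, 5439, 7258]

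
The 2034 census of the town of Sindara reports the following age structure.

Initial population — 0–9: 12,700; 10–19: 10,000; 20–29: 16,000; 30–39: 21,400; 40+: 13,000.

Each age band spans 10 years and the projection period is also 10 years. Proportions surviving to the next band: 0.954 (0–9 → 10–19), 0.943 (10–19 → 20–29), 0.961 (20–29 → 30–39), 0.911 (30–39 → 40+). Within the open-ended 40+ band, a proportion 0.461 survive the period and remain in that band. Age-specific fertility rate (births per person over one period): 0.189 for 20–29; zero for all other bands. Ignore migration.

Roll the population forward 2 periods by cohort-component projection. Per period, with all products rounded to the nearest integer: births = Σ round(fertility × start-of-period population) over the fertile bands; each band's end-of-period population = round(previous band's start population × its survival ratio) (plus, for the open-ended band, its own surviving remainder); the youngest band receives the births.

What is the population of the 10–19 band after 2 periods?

2885

After projecting period 1:
Births: 16000 × 0.189 = 3024
10–19: 12700 × 0.954 = 12116
20–29: 10000 × 0.943 = 9430
30–39: 16000 × 0.961 = 15376
40+: 21400 × 0.911 + 13000 × 0.461 = 19495 + 5993 = 25488
→ [3024, 12116, 9430, 15376, 25488]
After projecting period 2:
Births: 9430 × 0.189 = 1782
10–19: 3024 × 0.954 = 2885
20–29: 12116 × 0.943 = 11425
30–39: 9430 × 0.961 = 9062
40+: 15376 × 0.911 + 25488 × 0.461 = 14008 + 11750 = 25758
→ [1782, 2885, 11425, 9062, 25758]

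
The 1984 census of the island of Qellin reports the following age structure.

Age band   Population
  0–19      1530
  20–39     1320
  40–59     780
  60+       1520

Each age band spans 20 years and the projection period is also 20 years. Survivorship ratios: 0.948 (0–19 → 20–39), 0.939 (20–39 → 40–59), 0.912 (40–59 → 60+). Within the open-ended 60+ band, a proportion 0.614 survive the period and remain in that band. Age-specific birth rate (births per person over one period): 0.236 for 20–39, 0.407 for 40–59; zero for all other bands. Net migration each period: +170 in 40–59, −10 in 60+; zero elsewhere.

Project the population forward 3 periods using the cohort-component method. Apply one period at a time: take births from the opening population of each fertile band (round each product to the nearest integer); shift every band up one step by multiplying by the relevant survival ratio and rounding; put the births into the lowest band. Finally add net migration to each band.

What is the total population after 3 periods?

After projecting period 1:
Births: 1320 × 0.236 = 312  |  780 × 0.407 = 317 ⇒ total 629
20–39: 1530 × 0.948 = 1450
40–59: 1320 × 0.939 = 1239
60+: 780 × 0.912 + 1520 × 0.614 = 711 + 933 = 1644
Net migration: 40–59 + 170 → 1409; 60+ − 10 → 1634
Population now: 0–19=629, 20–39=1450, 40–59=1409, 60+=1634
After projecting period 2:
Births: 1450 × 0.236 = 342  |  1409 × 0.407 = 573 ⇒ total 915
20–39: 629 × 0.948 = 596
40–59: 1450 × 0.939 = 1362
60+: 1409 × 0.912 + 1634 × 0.614 = 1285 + 1003 = 2288
Net migration: 40–59 + 170 → 1532; 60+ − 10 → 2278
Population now: 0–19=915, 20–39=596, 40–59=1532, 60+=2278
After projecting period 3:
Births: 596 × 0.236 = 141  |  1532 × 0.407 = 624 ⇒ total 765
20–39: 915 × 0.948 = 867
40–59: 596 × 0.939 = 560
60+: 1532 × 0.912 + 2278 × 0.614 = 1397 + 1399 = 2796
Net migration: 40–59 + 170 → 730; 60+ − 10 → 2786
Population now: 0–19=765, 20–39=867, 40–59=730, 60+=2786
Total after period 3: 765 + 867 + 730 + 2786 = 5148

5148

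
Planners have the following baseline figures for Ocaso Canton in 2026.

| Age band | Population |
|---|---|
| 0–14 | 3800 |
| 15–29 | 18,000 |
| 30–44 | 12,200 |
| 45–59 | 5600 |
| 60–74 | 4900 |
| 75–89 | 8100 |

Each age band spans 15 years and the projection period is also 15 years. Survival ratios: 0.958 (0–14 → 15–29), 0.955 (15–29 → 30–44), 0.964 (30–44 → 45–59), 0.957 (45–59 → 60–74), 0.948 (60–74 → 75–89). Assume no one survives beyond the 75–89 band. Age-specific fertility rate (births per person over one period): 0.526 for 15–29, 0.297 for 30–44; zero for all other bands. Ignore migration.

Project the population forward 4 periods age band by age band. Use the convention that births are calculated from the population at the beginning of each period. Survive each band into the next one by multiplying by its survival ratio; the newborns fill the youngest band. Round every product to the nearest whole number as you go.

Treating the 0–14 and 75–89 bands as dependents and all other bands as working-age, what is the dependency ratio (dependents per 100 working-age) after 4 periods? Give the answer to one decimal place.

Period 1.
Births: 18000 × 0.526 = 9468  |  12200 × 0.297 = 3623 → total 13091
15–29: 3800 × 0.958 = 3640
30–44: 18000 × 0.955 = 17190
45–59: 12200 × 0.964 = 11761
60–74: 5600 × 0.957 = 5359
75–89: 4900 × 0.948 = 4645
End of period: [13091, 3640, 17190, 11761, 5359, 4645]
Period 2.
Births: 3640 × 0.526 = 1915  |  17190 × 0.297 = 5105 → total 7020
15–29: 13091 × 0.958 = 12541
30–44: 3640 × 0.955 = 3476
45–59: 17190 × 0.964 = 16571
60–74: 11761 × 0.957 = 11255
75–89: 5359 × 0.948 = 5080
End of period: [7020, 12541, 3476, 16571, 11255, 5080]
Period 3.
Births: 12541 × 0.526 = 6597  |  3476 × 0.297 = 1032 → total 7629
15–29: 7020 × 0.958 = 6725
30–44: 12541 × 0.955 = 11977
45–59: 3476 × 0.964 = 3351
60–74: 16571 × 0.957 = 15858
75–89: 11255 × 0.948 = 10670
End of period: [7629, 6725, 11977, 3351, 15858, 10670]
Period 4.
Births: 6725 × 0.526 = 3537  |  11977 × 0.297 = 3557 → total 7094
15–29: 7629 × 0.958 = 7309
30–44: 6725 × 0.955 = 6422
45–59: 11977 × 0.964 = 11546
60–74: 3351 × 0.957 = 3207
75–89: 15858 × 0.948 = 15033
End of period: [7094, 7309, 6422, 11546, 3207, 15033]
Dependents (band 0–14 + band 75–89) = 7094 + 15033 = 22127; working-age = 28484; ratio = 22127/28484 × 100 = 77.7

77.7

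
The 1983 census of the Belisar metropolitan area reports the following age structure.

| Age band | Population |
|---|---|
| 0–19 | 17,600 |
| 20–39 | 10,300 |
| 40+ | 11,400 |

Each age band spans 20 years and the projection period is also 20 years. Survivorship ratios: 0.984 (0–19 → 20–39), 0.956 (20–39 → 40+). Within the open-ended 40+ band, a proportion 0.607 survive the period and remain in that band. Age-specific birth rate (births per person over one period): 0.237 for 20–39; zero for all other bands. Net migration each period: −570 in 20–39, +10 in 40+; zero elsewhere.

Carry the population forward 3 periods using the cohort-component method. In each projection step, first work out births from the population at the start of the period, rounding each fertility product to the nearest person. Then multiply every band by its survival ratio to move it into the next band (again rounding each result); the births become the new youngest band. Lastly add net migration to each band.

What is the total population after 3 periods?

21436

After projecting period 1:
Births: 10300 × 0.237 = 2441
20–39: 17600 × 0.984 = 17318
40+: 10300 × 0.956 + 11400 × 0.607 = 9847 + 6920 = 16767
Net migration: 20–39 − 570 → 16748; 40+ + 10 → 16777
Population now: 0–19=2441, 20–39=16748, 40+=16777
After projecting period 2:
Births: 16748 × 0.237 = 3969
20–39: 2441 × 0.984 = 2402
40+: 16748 × 0.956 + 16777 × 0.607 = 16011 + 10184 = 26195
Net migration: 20–39 − 570 → 1832; 40+ + 10 → 26205
Population now: 0–19=3969, 20–39=1832, 40+=26205
After projecting period 3:
Births: 1832 × 0.237 = 434
20–39: 3969 × 0.984 = 3905
40+: 1832 × 0.956 + 26205 × 0.607 = 1751 + 15906 = 17657
Net migration: 20–39 − 570 → 3335; 40+ + 10 → 17667
Population now: 0–19=434, 20–39=3335, 40+=17667
Total after period 3: 434 + 3335 + 17667 = 21436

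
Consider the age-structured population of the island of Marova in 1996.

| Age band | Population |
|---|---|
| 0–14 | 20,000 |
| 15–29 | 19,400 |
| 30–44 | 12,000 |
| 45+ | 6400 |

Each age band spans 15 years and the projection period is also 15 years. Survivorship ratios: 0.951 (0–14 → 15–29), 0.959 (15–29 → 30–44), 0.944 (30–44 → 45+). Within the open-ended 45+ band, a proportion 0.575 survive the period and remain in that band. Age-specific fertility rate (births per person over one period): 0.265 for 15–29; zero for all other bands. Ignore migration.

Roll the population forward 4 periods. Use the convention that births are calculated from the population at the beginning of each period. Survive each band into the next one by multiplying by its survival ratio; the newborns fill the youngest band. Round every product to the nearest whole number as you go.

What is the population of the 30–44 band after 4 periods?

Let group 1 be 0–14 through group 4 = 45+.
After projecting period 1:
Births: 19400 * 0.265 = 5141
Group 2: 20000 * 0.951 = 19020
Group 3: 19400 * 0.959 = 18605
Group 4: 12000 * 0.944 + 6400 * 0.575 = 11328 + 3680 = 15008
Population now: 0–14=5141, 15–29=19020, 30–44=18605, 45+=15008
After projecting period 2:
Births: 19020 * 0.265 = 5040
Group 2: 5141 * 0.951 = 4889
Group 3: 19020 * 0.959 = 18240
Group 4: 18605 * 0.944 + 15008 * 0.575 = 17563 + 8630 = 26193
Population now: 0–14=5040, 15–29=4889, 30–44=18240, 45+=26193
After projecting period 3:
Births: 4889 * 0.265 = 1296
Group 2: 5040 * 0.951 = 4793
Group 3: 4889 * 0.959 = 4689
Group 4: 18240 * 0.944 + 26193 * 0.575 = 17219 + 15061 = 32280
Population now: 0–14=1296, 15–29=4793, 30–44=4689, 45+=32280
After projecting period 4:
Births: 4793 * 0.265 = 1270
Group 2: 1296 * 0.951 = 1232
Group 3: 4793 * 0.959 = 4596
Group 4: 4689 * 0.944 + 32280 * 0.575 = 4426 + 18561 = 22987
Population now: 0–14=1270, 15–29=1232, 30–44=4596, 45+=22987

4596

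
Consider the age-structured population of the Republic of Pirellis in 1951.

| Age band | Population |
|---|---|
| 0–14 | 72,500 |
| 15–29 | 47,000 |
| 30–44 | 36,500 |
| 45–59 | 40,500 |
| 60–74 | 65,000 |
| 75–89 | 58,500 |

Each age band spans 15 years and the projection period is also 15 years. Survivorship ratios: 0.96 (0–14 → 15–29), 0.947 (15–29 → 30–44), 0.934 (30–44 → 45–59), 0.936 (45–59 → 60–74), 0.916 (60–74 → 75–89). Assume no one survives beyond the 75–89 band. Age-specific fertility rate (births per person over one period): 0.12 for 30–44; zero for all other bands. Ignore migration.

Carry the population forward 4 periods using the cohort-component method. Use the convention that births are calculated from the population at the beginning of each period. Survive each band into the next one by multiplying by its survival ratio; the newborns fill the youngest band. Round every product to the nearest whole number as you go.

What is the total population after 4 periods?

109908

(Bands numbered youngest = 1 to oldest = 6.)
— Period 1 —
Births: 36500 × 0.12 = 4380
Band 2: 72500 × 0.96 = 69600
Band 3: 47000 × 0.947 = 44509
Band 4: 36500 × 0.934 = 34091
Band 5: 40500 × 0.936 = 37908
Band 6: 65000 × 0.916 = 59540
End of period: [4380, 69600, 44509, 34091, 37908, 59540]
— Period 2 —
Births: 44509 × 0.12 = 5341
Band 2: 4380 × 0.96 = 4205
Band 3: 69600 × 0.947 = 65911
Band 4: 44509 × 0.934 = 41571
Band 5: 34091 × 0.936 = 31909
Band 6: 37908 × 0.916 = 34724
End of period: [5341, 4205, 65911, 41571, 31909, 34724]
— Period 3 —
Births: 65911 × 0.12 = 7909
Band 2: 5341 × 0.96 = 5127
Band 3: 4205 × 0.947 = 3982
Band 4: 65911 × 0.934 = 61561
Band 5: 41571 × 0.936 = 38910
Band 6: 31909 × 0.916 = 29229
End of period: [7909, 5127, 3982, 61561, 38910, 29229]
— Period 4 —
Births: 3982 × 0.12 = 478
Band 2: 7909 × 0.96 = 7593
Band 3: 5127 × 0.947 = 4855
Band 4: 3982 × 0.934 = 3719
Band 5: 61561 × 0.936 = 57621
Band 6: 38910 × 0.916 = 35642
End of period: [478, 7593, 4855, 3719, 57621, 35642]
Total after period 4: 478 + 7593 + 4855 + 3719 + 57621 + 35642 = 109908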